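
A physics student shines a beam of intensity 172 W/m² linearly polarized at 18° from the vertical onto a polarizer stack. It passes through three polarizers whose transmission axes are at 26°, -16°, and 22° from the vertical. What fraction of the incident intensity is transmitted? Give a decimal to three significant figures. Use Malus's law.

I/I₀ ≈ 0.336

By Malus's law, I₁ = 172 W/m² · cos²(8°) = 168.7 W/m².
I₂ = I₁ · cos²(42°) = 168.7 · 0.5523 = 93.15 W/m².
I₃ = I₂ · cos²(38°) = 93.15 · 0.621 = 57.84 W/m².
Transmitted fraction = 0.3363.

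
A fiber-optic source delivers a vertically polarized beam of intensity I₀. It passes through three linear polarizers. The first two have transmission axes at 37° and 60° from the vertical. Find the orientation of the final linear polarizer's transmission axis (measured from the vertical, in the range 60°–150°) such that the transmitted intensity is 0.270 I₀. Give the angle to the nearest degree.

By Malus's law, I₁ = I₀ cos²(37° − 0°) = I₀ cos²(37°) = 0.6378 I₀.
I₂ = I₁ cos²(60° − 37°) = 0.6378 I₀ · cos²(23°) = 0.5404 I₀.
Need I₃/I₀ = 0.27, so cos²(θ − 60°) = 0.27 / 0.5404 = 0.4996.
θ − 60° = arccos(√0.4996) = 45.0°, giving θ ≈ 60 + 45.0 = 105.0°.

θ ≈ 105°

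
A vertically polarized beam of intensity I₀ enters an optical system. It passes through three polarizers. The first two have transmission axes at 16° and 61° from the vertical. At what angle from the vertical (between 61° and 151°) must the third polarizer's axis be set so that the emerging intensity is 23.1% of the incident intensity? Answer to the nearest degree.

θ ≈ 106°

I₁ = I₀ cos²(16° − 0°) = I₀ cos²(16°) = 0.924 I₀.
I₂ = I₁ cos²(61° − 16°) = 0.924 I₀ · cos²(45°) = 0.462 I₀.
Need I₃/I₀ = 0.231, so cos²(θ − 61°) = 0.231 / 0.462 = 0.5.
θ − 61° = arccos(√0.5) = 45.0°, giving θ ≈ 61 + 45.0 = 106.0°.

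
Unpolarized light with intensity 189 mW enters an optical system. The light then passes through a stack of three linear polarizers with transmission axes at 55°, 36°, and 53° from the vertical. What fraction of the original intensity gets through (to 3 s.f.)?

I/I₀ ≈ 0.409

Unpolarized light through the first polarizer → I₁ = 189 mW/2 = 94.5 mW, polarized at 55°.
I₂ = I₁ · cos²(19°) = 94.5 · 0.894 = 84.48 mW.
I₃ = I₂ · cos²(17°) = 84.48 · 0.9145 = 77.26 mW.
Transmitted fraction = 0.4088.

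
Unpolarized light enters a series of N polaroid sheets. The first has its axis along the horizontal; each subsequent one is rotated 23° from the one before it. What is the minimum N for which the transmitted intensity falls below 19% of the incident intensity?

N = 7

First polarizer halves the unpolarized light: factor 1/2.
Each further stage multiplies by cos²(23°) = 0.8473.
After N polarizers: T = 0.5·0.8473^(N−1). Require T < 0.19 ⇒ N−1 > ln(0.19/0.5)/ln(0.8473) = 5.84, so N−1 ≥ 6 and N = 7.
Check: N=7 gives T = 0.185 < 0.19; N=6 gives T = 0.2184.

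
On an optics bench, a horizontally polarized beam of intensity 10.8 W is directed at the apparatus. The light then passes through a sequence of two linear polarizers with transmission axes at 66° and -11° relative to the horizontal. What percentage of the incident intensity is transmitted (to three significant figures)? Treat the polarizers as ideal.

By Malus's law, I₁ = 10.8 W · cos²(66°) = 1.787 W.
I₂ = I₁ · cos²(77°) = 1.787 · 0.0506 = 0.09041 W.
That is 0.8371% of the incident intensity.

≈ 0.837%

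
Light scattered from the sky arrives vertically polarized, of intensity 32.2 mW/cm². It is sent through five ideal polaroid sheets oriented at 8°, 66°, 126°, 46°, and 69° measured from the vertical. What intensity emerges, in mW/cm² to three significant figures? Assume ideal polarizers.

By Malus's law, I₁ = 32.2 mW/cm² · cos²(8°) = 31.58 mW/cm².
I₂ = I₁ · cos²(58°) = 31.58 · 0.2808 = 8.867 mW/cm².
I₃ = I₂ · cos²(60°) = 8.867 · 0.25 = 2.217 mW/cm².
I₄ = I₃ · cos²(80°) = 2.217 · 0.03015 = 0.06684 mW/cm².
I₅ = I₄ · cos²(23°) = 0.06684 · 0.8473 = 0.05664 mW/cm².

I ≈ 0.0566 mW/cm²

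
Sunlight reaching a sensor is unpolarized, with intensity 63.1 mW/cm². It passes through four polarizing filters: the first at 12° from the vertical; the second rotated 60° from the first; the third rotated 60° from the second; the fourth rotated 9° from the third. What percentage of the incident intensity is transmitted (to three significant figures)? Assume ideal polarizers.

Unpolarized light through the first polarizer → I₁ = 63.1 mW/cm²/2 = 31.55 mW/cm², polarized at 12°.
I₂ = I₁ · cos²(60°) = 31.55 · 0.25 = 7.888 mW/cm².
I₃ = I₂ · cos²(60°) = 7.888 · 0.25 = 1.972 mW/cm².
I₄ = I₃ · cos²(9°) = 1.972 · 0.9755 = 1.924 mW/cm².
That is 3.049% of the incident intensity.

≈ 3.05%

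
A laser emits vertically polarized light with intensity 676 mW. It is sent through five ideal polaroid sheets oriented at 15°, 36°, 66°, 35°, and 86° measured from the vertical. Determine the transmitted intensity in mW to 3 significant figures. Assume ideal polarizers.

By Malus's law, I₁ = 676 mW · cos²(15°) = 630.7 mW.
I₂ = I₁ · cos²(21°) = 630.7 · 0.8716 = 549.7 mW.
I₃ = I₂ · cos²(30°) = 549.7 · 0.75 = 412.3 mW.
I₄ = I₃ · cos²(31°) = 412.3 · 0.7347 = 302.9 mW.
I₅ = I₄ · cos²(51°) = 302.9 · 0.396 = 120 mW.

I ≈ 120 mW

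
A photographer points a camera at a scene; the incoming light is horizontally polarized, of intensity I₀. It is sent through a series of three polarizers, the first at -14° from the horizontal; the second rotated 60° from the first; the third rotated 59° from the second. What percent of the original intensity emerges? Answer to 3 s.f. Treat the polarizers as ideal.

≈ 6.24%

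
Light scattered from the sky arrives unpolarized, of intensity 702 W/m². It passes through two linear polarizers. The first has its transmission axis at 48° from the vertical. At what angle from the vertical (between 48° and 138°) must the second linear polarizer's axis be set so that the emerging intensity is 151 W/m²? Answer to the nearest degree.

θ ≈ 97°

Unpolarized light through the first polarizer → I₁ = ½ I₀, now polarized at 48°.
Target fraction: 151 / 702 W/m² = 0.2151 of I₀.
Need I₂/I₀ = 0.2151, so cos²(θ − 48°) = 0.2151 / 0.5 = 0.4302.
θ − 48° = arccos(√0.4302) = 49.0°, giving θ ≈ 48 + 49.0 = 97.0°.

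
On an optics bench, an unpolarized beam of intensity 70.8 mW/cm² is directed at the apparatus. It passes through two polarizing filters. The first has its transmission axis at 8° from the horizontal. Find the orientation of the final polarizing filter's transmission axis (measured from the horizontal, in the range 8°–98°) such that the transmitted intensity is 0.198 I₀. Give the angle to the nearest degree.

θ ≈ 59°

Unpolarized light through the first polarizer → I₁ = ½ I₀, now polarized at 8°.
Need I₂/I₀ = 0.198, so cos²(θ − 8°) = 0.198 / 0.5 = 0.396.
θ − 8° = arccos(√0.396) = 51.0°, giving θ ≈ 8 + 51.0 = 59.0°.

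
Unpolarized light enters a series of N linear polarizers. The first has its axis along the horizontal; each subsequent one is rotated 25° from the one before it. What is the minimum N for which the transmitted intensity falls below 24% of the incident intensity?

First polarizer halves the unpolarized light: factor 1/2.
Each further stage multiplies by cos²(25°) = 0.8214.
After N polarizers: T = 0.5·0.8214^(N−1). Require T < 0.24 ⇒ N−1 > ln(0.24/0.5)/ln(0.8214) = 3.73, so N−1 ≥ 4 and N = 5.
Check: N=5 gives T = 0.2276 < 0.24; N=4 gives T = 0.2771.

N = 5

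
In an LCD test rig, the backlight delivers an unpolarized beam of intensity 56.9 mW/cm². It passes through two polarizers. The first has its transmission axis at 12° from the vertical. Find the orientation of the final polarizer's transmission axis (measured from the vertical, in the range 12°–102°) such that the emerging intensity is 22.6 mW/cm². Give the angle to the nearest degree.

Unpolarized light through the first polarizer → I₁ = ½ I₀, now polarized at 12°.
Target fraction: 22.6 / 56.9 mW/cm² = 0.3972 of I₀.
Need I₂/I₀ = 0.3972, so cos²(θ − 12°) = 0.3972 / 0.5 = 0.7944.
θ − 12° = arccos(√0.7944) = 27.0°, giving θ ≈ 12 + 27.0 = 39.0°.

θ ≈ 39°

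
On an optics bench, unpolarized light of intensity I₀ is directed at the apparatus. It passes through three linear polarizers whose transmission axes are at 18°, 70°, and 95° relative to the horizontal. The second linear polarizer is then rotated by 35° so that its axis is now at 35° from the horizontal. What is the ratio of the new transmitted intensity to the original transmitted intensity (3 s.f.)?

I_new/I_old ≈ 0.734

Before rotation:
Unpolarized light through the first polarizer → I₁ = ½ I₀, now polarized at 18°.
I₂ = I₁ cos²(70° − 18°) = 0.5 I₀ · cos²(52°) = 0.1895 I₀.
I₃ = I₂ cos²(95° − 70°) = 0.1895 I₀ · cos²(25°) = 0.1557 I₀.
After rotation:
Unpolarized light through the first polarizer → I₁ = ½ I₀, now polarized at 18°.
I₂ = I₁ cos²(35° − 18°) = 0.5 I₀ · cos²(17°) = 0.4573 I₀.
I₃ = I₂ cos²(95° − 35°) = 0.4573 I₀ · cos²(60°) = 0.1143 I₀.
Ratio = 0.1143 / 0.1557 = 0.7343.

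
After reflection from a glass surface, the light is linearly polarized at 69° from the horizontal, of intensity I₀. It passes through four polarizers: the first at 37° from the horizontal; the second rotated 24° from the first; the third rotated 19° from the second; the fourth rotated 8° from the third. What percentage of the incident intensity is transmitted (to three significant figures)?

By Malus's law, I₁ = I₀ cos²(37° − 69°) = I₀ cos²(32°) = 0.7192 I₀.
I₂ = I₁ cos²(24°) = 0.7192 · 0.8346 I₀ = 0.6002 I₀.
I₃ = I₂ cos²(19°) = 0.6002 · 0.894 I₀ = 0.5366 I₀.
I₄ = I₃ cos²(8°) = 0.5366 · 0.9806 I₀ = 0.5262 I₀.
That is 52.62% of the incident intensity.

≈ 52.6%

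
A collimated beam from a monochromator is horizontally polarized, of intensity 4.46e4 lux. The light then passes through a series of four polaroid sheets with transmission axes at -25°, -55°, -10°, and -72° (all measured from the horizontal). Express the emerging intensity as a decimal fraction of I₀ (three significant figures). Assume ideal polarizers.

By Malus's law, I₁ = 4.46e4 lux · cos²(25°) = 3.663e+04 lux.
I₂ = I₁ · cos²(30°) = 3.663e+04 · 0.75 = 2.748e+04 lux.
I₃ = I₂ · cos²(45°) = 2.748e+04 · 0.5 = 1.374e+04 lux.
I₄ = I₃ · cos²(62°) = 1.374e+04 · 0.2204 = 3028 lux.
Transmitted fraction = 0.06789.

I/I₀ ≈ 0.0679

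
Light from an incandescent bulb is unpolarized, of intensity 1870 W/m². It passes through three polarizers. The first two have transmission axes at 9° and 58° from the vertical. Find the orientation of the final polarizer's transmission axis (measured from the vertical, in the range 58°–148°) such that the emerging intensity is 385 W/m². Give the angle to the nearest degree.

Unpolarized light through the first polarizer → I₁ = ½ I₀, now polarized at 9°.
I₂ = I₁ cos²(58° − 9°) = 0.5 I₀ · cos²(49°) = 0.2152 I₀.
Target fraction: 385 / 1870 W/m² = 0.2059 of I₀.
Need I₃/I₀ = 0.2059, so cos²(θ − 58°) = 0.2059 / 0.2152 = 0.9567.
θ − 58° = arccos(√0.9567) = 12.0°, giving θ ≈ 58 + 12.0 = 70.0°.

θ ≈ 70°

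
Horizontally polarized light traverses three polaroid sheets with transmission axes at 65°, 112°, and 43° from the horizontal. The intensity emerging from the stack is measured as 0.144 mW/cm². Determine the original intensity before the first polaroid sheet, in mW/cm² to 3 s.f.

I₀ ≈ 13.5 mW/cm²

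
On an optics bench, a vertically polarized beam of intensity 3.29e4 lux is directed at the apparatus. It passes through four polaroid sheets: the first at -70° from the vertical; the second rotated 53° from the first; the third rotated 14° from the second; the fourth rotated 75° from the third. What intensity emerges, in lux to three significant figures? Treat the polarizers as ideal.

By Malus's law, I₁ = 3.29e4 lux · cos²(70°) = 3849 lux.
I₂ = I₁ · cos²(53°) = 3849 · 0.3622 = 1394 lux.
I₃ = I₂ · cos²(14°) = 1394 · 0.9415 = 1312 lux.
I₄ = I₃ · cos²(75°) = 1312 · 0.06699 = 87.91 lux.

I ≈ 87.9 lux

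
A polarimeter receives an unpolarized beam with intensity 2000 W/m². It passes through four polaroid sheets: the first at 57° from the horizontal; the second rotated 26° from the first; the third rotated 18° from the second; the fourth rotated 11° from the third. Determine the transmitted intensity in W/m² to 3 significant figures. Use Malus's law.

I ≈ 704 W/m²

Unpolarized light through the first polarizer → I₁ = 2000 W/m²/2 = 1000 W/m², polarized at 57°.
I₂ = I₁ · cos²(26°) = 1000 · 0.8078 = 807.8 W/m².
I₃ = I₂ · cos²(18°) = 807.8 · 0.9045 = 730.7 W/m².
I₄ = I₃ · cos²(11°) = 730.7 · 0.9636 = 704.1 W/m².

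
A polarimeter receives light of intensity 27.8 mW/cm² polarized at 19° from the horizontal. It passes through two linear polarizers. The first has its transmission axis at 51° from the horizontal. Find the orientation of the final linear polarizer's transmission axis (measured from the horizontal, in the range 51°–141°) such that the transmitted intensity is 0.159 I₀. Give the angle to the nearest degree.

θ ≈ 113°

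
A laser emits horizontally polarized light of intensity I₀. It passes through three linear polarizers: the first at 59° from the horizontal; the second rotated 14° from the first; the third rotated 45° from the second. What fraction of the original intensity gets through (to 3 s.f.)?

≈ 0.125 I₀

I₁ = I₀ cos²(59° − 0°) = I₀ cos²(59°) = 0.2653 I₀.
I₂ = I₁ cos²(14°) = 0.2653 · 0.9415 I₀ = 0.2497 I₀.
I₃ = I₂ cos²(45°) = 0.2497 · 0.5 I₀ = 0.1249 I₀.
Transmitted fraction = 0.1249.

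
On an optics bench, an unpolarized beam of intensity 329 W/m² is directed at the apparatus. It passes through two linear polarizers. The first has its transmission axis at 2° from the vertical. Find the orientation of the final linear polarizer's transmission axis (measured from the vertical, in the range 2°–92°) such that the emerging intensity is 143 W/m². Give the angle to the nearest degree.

Unpolarized light through the first polarizer → I₁ = ½ I₀, now polarized at 2°.
Target fraction: 143 / 329 W/m² = 0.4347 of I₀.
Need I₂/I₀ = 0.4347, so cos²(θ − 2°) = 0.4347 / 0.5 = 0.8693.
θ − 2° = arccos(√0.8693) = 21.2°, giving θ ≈ 2 + 21.2 = 23.2°.

θ ≈ 23°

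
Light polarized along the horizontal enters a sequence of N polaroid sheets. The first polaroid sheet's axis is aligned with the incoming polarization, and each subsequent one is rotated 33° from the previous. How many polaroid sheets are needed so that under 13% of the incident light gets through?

N = 7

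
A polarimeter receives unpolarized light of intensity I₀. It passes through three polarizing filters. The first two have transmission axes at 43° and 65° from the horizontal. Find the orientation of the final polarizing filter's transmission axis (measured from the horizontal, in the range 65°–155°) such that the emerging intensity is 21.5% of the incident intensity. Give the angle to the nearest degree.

θ ≈ 110°

Unpolarized light through the first polarizer → I₁ = ½ I₀, now polarized at 43°.
I₂ = I₁ cos²(65° − 43°) = 0.5 I₀ · cos²(22°) = 0.4298 I₀.
Need I₃/I₀ = 0.215, so cos²(θ − 65°) = 0.215 / 0.4298 = 0.5002.
θ − 65° = arccos(√0.5002) = 45.0°, giving θ ≈ 65 + 45.0 = 110.0°.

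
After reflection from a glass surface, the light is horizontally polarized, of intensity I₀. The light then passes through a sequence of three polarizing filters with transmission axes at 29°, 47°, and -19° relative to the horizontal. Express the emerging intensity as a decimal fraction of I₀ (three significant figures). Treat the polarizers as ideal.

I₁ = I₀ cos²(29° − 0°) = I₀ cos²(29°) = 0.765 I₀.
I₂ = I₁ cos²(47° − 29°) = 0.765 I₀ · cos²(18°) = 0.6919 I₀.
I₃ = I₂ cos²(-19° − 47°) = 0.6919 I₀ · cos²(66°) = 0.1145 I₀.
Transmitted fraction = 0.1145.

≈ 0.114 I₀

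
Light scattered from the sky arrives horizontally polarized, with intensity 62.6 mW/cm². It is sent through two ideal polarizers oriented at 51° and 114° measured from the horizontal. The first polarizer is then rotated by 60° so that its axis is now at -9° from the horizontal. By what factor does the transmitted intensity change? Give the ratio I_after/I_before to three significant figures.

Before rotation:
By Malus's law, I₁ = I₀ cos²(51° − 0°) = I₀ cos²(51°) = 0.396 I₀.
I₂ = I₁ cos²(114° − 51°) = 0.396 I₀ · cos²(63°) = 0.08163 I₀.
After rotation:
I₁ = I₀ cos²(-9° − 0°) = I₀ cos²(9°) = 0.9755 I₀.
Angle between axes 1 and 2: 57°. I₂ = 0.9755 I₀ · cos²(57°) = 0.2894 I₀.
Ratio = 0.2894 / 0.08163 = 3.545.

I_new/I_old ≈ 3.55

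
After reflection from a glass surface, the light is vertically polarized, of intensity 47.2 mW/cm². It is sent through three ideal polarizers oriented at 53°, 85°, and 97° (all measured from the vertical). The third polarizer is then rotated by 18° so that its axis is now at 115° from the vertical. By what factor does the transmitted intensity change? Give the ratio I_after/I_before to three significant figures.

I_new/I_old ≈ 0.784

Before rotation:
I₁ = I₀ cos²(53° − 0°) = I₀ cos²(53°) = 0.3622 I₀.
I₂ = I₁ cos²(85° − 53°) = 0.3622 I₀ · cos²(32°) = 0.2605 I₀.
I₃ = I₂ cos²(97° − 85°) = 0.2605 I₀ · cos²(12°) = 0.2492 I₀.
After rotation:
I₁ = I₀ cos²(53° − 0°) = I₀ cos²(53°) = 0.3622 I₀.
I₂ = I₁ cos²(85° − 53°) = 0.3622 I₀ · cos²(32°) = 0.2605 I₀.
I₃ = I₂ cos²(115° − 85°) = 0.2605 I₀ · cos²(30°) = 0.1954 I₀.
Ratio = 0.1954 / 0.2492 = 0.7839.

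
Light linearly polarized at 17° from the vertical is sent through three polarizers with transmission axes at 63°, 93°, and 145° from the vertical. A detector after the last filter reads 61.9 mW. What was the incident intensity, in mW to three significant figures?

I₀ ≈ 451 mW

I₁ = I₀ cos²(63° − 17°) = I₀ cos²(46°) = 0.4826 I₀.
I₂ = I₁ cos²(93° − 63°) = 0.4826 I₀ · cos²(30°) = 0.3619 I₀.
I₃ = I₂ cos²(145° − 93°) = 0.3619 I₀ · cos²(52°) = 0.1372 I₀.
So 61.9 mW = 0.1372 I₀, giving I₀ = 61.9/0.1372 = 451.2 mW.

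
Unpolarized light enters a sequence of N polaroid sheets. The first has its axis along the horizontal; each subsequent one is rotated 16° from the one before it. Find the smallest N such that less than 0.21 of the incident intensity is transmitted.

N = 12

First polarizer halves the unpolarized light: factor 1/2.
Each further stage multiplies by cos²(16°) = 0.924.
After N polarizers: T = 0.5·0.924^(N−1). Require T < 0.21 ⇒ N−1 > ln(0.21/0.5)/ln(0.924) = 10.98, so N−1 ≥ 11 and N = 12.
Check: N=12 gives T = 0.2096 < 0.21; N=11 gives T = 0.2269.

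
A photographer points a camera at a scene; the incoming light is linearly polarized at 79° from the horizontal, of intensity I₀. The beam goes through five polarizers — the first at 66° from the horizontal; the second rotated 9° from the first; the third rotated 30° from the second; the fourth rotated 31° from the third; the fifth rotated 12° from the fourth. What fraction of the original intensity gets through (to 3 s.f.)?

≈ 0.488 I₀

By Malus's law, I₁ = I₀ cos²(66° − 79°) = I₀ cos²(13°) = 0.9494 I₀.
I₂ = I₁ cos²(9°) = 0.9494 · 0.9755 I₀ = 0.9262 I₀.
I₃ = I₂ cos²(30°) = 0.9262 · 0.75 I₀ = 0.6946 I₀.
I₄ = I₃ cos²(31°) = 0.6946 · 0.7347 I₀ = 0.5104 I₀.
I₅ = I₄ cos²(12°) = 0.5104 · 0.9568 I₀ = 0.4883 I₀.
Transmitted fraction = 0.4883.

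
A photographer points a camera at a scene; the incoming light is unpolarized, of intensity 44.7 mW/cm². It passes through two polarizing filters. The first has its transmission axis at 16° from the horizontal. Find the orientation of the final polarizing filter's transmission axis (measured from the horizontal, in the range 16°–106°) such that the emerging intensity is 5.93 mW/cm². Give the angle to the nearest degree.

Unpolarized light through the first polarizer → I₁ = ½ I₀, now polarized at 16°.
Target fraction: 5.93 / 44.7 mW/cm² = 0.1327 of I₀.
Need I₂/I₀ = 0.1327, so cos²(θ − 16°) = 0.1327 / 0.5 = 0.2653.
θ − 16° = arccos(√0.2653) = 59.0°, giving θ ≈ 16 + 59.0 = 75.0°.

θ ≈ 75°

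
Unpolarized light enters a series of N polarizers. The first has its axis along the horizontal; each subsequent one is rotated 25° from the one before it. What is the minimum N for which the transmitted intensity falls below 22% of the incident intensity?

First polarizer halves the unpolarized light: factor 1/2.
Each further stage multiplies by cos²(25°) = 0.8214.
After N polarizers: T = 0.5·0.8214^(N−1). Require T < 0.22 ⇒ N−1 > ln(0.22/0.5)/ln(0.8214) = 4.17, so N−1 ≥ 5 and N = 6.
Check: N=6 gives T = 0.187 < 0.22; N=5 gives T = 0.2276.

N = 6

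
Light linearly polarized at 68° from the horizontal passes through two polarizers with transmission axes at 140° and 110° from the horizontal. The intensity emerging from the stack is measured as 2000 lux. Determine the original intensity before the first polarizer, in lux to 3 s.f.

I₀ ≈ 2.79e4 lux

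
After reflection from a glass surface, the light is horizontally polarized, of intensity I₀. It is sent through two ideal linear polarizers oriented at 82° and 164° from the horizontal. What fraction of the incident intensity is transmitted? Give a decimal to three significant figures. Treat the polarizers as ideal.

≈ 0.000375 I₀

I₁ = I₀ cos²(82° − 0°) = I₀ cos²(82°) = 0.01937 I₀.
I₂ = I₁ cos²(164° − 82°) = 0.01937 I₀ · cos²(82°) = 0.0003752 I₀.
Transmitted fraction = 0.0003752.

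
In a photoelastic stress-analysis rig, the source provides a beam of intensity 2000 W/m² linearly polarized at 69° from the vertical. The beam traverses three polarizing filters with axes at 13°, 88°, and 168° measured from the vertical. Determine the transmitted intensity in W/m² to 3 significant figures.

I ≈ 1.26 W/m²

I₁ = 2000 W/m² · cos²(56°) = 625.4 W/m².
I₂ = I₁ · cos²(75°) = 625.4 · 0.06699 = 41.89 W/m².
I₃ = I₂ · cos²(80°) = 41.89 · 0.03015 = 1.263 W/m².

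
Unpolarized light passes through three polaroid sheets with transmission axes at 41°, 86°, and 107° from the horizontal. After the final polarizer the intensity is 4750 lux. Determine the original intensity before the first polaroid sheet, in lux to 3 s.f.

I₀ ≈ 2.18e4 lux

Unpolarized light through the first polarizer → I₁ = ½ I₀, now polarized at 41°.
I₂ = I₁ cos²(86° − 41°) = 0.5 I₀ · cos²(45°) = 0.25 I₀.
I₃ = I₂ cos²(107° − 86°) = 0.25 I₀ · cos²(21°) = 0.2179 I₀.
So 4750 lux = 0.2179 I₀, giving I₀ = 4750/0.2179 = 2.18e+04 lux.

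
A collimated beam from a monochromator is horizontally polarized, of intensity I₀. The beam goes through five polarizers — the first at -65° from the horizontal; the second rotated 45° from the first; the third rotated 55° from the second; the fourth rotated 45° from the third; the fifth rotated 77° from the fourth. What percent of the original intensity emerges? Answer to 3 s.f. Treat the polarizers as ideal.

By Malus's law, I₁ = I₀ cos²(-65° − 0°) = I₀ cos²(65°) = 0.1786 I₀.
I₂ = I₁ cos²(45°) = 0.1786 · 0.5 I₀ = 0.0893 I₀.
I₃ = I₂ cos²(55°) = 0.0893 · 0.329 I₀ = 0.02938 I₀.
I₄ = I₃ cos²(45°) = 0.02938 · 0.5 I₀ = 0.01469 I₀.
I₅ = I₄ cos²(77°) = 0.01469 · 0.0506 I₀ = 0.0007434 I₀.
That is 0.07434% of the incident intensity.

≈ 0.0743%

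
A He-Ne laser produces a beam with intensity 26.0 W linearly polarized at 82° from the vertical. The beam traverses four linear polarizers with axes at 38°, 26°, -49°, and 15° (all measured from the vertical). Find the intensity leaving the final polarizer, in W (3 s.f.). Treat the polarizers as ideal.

By Malus's law, I₁ = 26.0 W · cos²(44°) = 13.45 W.
I₂ = I₁ · cos²(12°) = 13.45 · 0.9568 = 12.87 W.
I₃ = I₂ · cos²(75°) = 12.87 · 0.06699 = 0.8623 W.
I₄ = I₃ · cos²(64°) = 0.8623 · 0.1922 = 0.1657 W.

I ≈ 0.166 W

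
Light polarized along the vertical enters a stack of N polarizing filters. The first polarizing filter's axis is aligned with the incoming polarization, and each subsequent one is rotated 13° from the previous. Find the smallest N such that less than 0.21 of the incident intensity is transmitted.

N = 32

First polarizer is aligned with the polarization: full transmission.
Each further stage multiplies by cos²(13°) = 0.9494.
After N polarizers: T = 0.9494^(N−1). Require T < 0.21 ⇒ N−1 > ln(0.21)/ln(0.9494) = 30.05, so N−1 ≥ 31 and N = 32.
Check: N=32 gives T = 0.1999 < 0.21; N=31 gives T = 0.2106.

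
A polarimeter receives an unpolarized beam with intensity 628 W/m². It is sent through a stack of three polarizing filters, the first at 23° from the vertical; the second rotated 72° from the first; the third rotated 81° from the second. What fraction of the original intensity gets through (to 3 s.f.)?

I/I₀ ≈ 0.00117

Unpolarized light through the first polarizer → I₁ = 628 W/m²/2 = 314 W/m², polarized at 23°.
I₂ = I₁ · cos²(72°) = 314 · 0.09549 = 29.98 W/m².
I₃ = I₂ · cos²(81°) = 29.98 · 0.02447 = 0.7338 W/m².
Transmitted fraction = 0.001168.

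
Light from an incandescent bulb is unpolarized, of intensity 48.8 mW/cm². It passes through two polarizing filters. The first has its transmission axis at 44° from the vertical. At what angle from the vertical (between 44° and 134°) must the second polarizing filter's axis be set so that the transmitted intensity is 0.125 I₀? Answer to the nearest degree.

Unpolarized light through the first polarizer → I₁ = ½ I₀, now polarized at 44°.
Need I₂/I₀ = 0.125, so cos²(θ − 44°) = 0.125 / 0.5 = 0.25.
θ − 44° = arccos(√0.25) = 60.0°, giving θ ≈ 44 + 60.0 = 104.0°.

θ ≈ 104°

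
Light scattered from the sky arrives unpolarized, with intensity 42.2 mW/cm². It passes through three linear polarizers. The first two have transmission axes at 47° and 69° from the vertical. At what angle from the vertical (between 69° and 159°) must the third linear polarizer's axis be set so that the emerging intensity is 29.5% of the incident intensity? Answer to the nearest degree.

θ ≈ 103°

Unpolarized light through the first polarizer → I₁ = ½ I₀, now polarized at 47°.
I₂ = I₁ cos²(69° − 47°) = 0.5 I₀ · cos²(22°) = 0.4298 I₀.
Need I₃/I₀ = 0.295, so cos²(θ − 69°) = 0.295 / 0.4298 = 0.6863.
θ − 69° = arccos(√0.6863) = 34.1°, giving θ ≈ 69 + 34.1 = 103.1°.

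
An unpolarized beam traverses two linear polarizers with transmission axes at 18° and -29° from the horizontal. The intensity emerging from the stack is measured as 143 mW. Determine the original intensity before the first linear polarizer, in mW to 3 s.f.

Unpolarized light through the first polarizer → I₁ = ½ I₀, now polarized at 18°.
I₂ = I₁ cos²(-29° − 18°) = 0.5 I₀ · cos²(47°) = 0.2326 I₀.
So 143 mW = 0.2326 I₀, giving I₀ = 143/0.2326 = 614.9 mW.

I₀ ≈ 615 mW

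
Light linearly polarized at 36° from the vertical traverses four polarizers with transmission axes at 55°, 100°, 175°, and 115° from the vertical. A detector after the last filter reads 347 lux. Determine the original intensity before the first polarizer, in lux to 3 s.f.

I₀ ≈ 4.64e4 lux

By Malus's law, I₁ = I₀ cos²(55° − 36°) = I₀ cos²(19°) = 0.894 I₀.
I₂ = I₁ cos²(100° − 55°) = 0.894 I₀ · cos²(45°) = 0.447 I₀.
I₃ = I₂ cos²(175° − 100°) = 0.447 I₀ · cos²(75°) = 0.02994 I₀.
I₄ = I₃ cos²(115° − 175°) = 0.02994 I₀ · cos²(60°) = 0.007486 I₀.
So 347 lux = 0.007486 I₀, giving I₀ = 347/0.007486 = 4.635e+04 lux.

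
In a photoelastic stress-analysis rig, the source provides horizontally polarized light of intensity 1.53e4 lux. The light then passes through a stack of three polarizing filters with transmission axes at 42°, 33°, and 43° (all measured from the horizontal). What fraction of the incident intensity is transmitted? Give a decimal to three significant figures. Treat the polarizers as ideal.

I/I₀ ≈ 0.523

I₁ = 1.53e4 lux · cos²(42°) = 8450 lux.
I₂ = I₁ · cos²(9°) = 8450 · 0.9755 = 8243 lux.
I₃ = I₂ · cos²(10°) = 8243 · 0.9698 = 7994 lux.
Transmitted fraction = 0.5225.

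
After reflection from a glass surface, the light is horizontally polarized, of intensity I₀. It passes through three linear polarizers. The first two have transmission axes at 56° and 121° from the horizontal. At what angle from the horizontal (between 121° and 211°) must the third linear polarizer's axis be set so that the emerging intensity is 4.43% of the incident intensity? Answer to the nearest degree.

θ ≈ 148°

I₁ = I₀ cos²(56° − 0°) = I₀ cos²(56°) = 0.3127 I₀.
I₂ = I₁ cos²(121° − 56°) = 0.3127 I₀ · cos²(65°) = 0.05585 I₀.
Need I₃/I₀ = 0.0443, so cos²(θ − 121°) = 0.0443 / 0.05585 = 0.7932.
θ − 121° = arccos(√0.7932) = 27.0°, giving θ ≈ 121 + 27.0 = 148.0°.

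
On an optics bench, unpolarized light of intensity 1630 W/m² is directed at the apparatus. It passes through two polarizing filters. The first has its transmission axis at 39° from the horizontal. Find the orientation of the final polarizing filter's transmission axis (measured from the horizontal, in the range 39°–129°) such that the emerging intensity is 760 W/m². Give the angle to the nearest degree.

Unpolarized light through the first polarizer → I₁ = ½ I₀, now polarized at 39°.
Target fraction: 760 / 1630 W/m² = 0.4663 of I₀.
Need I₂/I₀ = 0.4663, so cos²(θ − 39°) = 0.4663 / 0.5 = 0.9325.
θ − 39° = arccos(√0.9325) = 15.1°, giving θ ≈ 39 + 15.1 = 54.1°.

θ ≈ 54°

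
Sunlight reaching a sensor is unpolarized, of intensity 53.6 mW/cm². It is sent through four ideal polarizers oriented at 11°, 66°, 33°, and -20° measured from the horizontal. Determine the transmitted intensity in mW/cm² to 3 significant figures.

I ≈ 2.25 mW/cm²

Unpolarized light through the first polarizer → I₁ = 53.6 mW/cm²/2 = 26.8 mW/cm², polarized at 11°.
I₂ = I₁ · cos²(55°) = 26.8 · 0.329 = 8.817 mW/cm².
I₃ = I₂ · cos²(33°) = 8.817 · 0.7034 = 6.202 mW/cm².
I₄ = I₃ · cos²(53°) = 6.202 · 0.3622 = 2.246 mW/cm².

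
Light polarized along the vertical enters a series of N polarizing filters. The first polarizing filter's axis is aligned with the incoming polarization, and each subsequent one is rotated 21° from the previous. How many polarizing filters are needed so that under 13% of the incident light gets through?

N = 16

First polarizer is aligned with the polarization: full transmission.
Each further stage multiplies by cos²(21°) = 0.8716.
After N polarizers: T = 0.8716^(N−1). Require T < 0.13 ⇒ N−1 > ln(0.13)/ln(0.8716) = 14.84, so N−1 ≥ 15 and N = 16.
Check: N=16 gives T = 0.1272 < 0.13; N=15 gives T = 0.146.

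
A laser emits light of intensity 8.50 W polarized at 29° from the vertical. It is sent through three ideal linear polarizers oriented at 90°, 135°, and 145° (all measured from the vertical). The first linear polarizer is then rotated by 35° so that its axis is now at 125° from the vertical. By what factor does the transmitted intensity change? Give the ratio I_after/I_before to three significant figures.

I_new/I_old ≈ 0.0902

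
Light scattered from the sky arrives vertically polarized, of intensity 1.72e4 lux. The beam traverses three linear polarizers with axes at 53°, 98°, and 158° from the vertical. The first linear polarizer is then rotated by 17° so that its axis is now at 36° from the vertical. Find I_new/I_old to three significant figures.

I_new/I_old ≈ 0.797

Before rotation:
By Malus's law, I₁ = I₀ cos²(53° − 0°) = I₀ cos²(53°) = 0.3622 I₀.
I₂ = I₁ cos²(98° − 53°) = 0.3622 I₀ · cos²(45°) = 0.1811 I₀.
I₃ = I₂ cos²(158° − 98°) = 0.1811 I₀ · cos²(60°) = 0.04527 I₀.
After rotation:
I₁ = I₀ cos²(36° − 0°) = I₀ cos²(36°) = 0.6545 I₀.
I₂ = I₁ cos²(98° − 36°) = 0.6545 I₀ · cos²(62°) = 0.1443 I₀.
I₃ = I₂ cos²(158° − 98°) = 0.1443 I₀ · cos²(60°) = 0.03606 I₀.
Ratio = 0.03606 / 0.04527 = 0.7966.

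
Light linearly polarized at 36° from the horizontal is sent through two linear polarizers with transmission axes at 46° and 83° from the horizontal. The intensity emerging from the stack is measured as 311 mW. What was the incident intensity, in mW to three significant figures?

I₁ = I₀ cos²(46° − 36°) = I₀ cos²(10°) = 0.9698 I₀.
I₂ = I₁ cos²(83° − 46°) = 0.9698 I₀ · cos²(37°) = 0.6186 I₀.
So 311 mW = 0.6186 I₀, giving I₀ = 311/0.6186 = 502.8 mW.

I₀ ≈ 503 mW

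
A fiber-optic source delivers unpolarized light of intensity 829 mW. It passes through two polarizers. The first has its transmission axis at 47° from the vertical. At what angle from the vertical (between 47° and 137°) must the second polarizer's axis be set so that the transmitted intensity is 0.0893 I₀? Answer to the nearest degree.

Unpolarized light through the first polarizer → I₁ = ½ I₀, now polarized at 47°.
Need I₂/I₀ = 0.0893, so cos²(θ − 47°) = 0.0893 / 0.5 = 0.1786.
θ − 47° = arccos(√0.1786) = 65.0°, giving θ ≈ 47 + 65.0 = 112.0°.

θ ≈ 112°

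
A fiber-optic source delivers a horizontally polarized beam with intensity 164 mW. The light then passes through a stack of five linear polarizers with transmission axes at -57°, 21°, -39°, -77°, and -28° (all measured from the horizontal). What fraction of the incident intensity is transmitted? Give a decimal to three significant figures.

I/I₀ ≈ 0.000857

By Malus's law, I₁ = 164 mW · cos²(57°) = 48.65 mW.
I₂ = I₁ · cos²(78°) = 48.65 · 0.04323 = 2.103 mW.
I₃ = I₂ · cos²(60°) = 2.103 · 0.25 = 0.5257 mW.
I₄ = I₃ · cos²(38°) = 0.5257 · 0.621 = 0.3265 mW.
I₅ = I₄ · cos²(49°) = 0.3265 · 0.4304 = 0.1405 mW.
Transmitted fraction = 0.0008568.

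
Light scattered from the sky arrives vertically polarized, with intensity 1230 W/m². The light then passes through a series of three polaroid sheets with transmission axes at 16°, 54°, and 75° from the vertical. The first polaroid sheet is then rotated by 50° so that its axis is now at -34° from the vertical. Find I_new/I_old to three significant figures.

I_new/I_old ≈ 0.00146

Before rotation:
I₁ = I₀ cos²(16° − 0°) = I₀ cos²(16°) = 0.924 I₀.
I₂ = I₁ cos²(54° − 16°) = 0.924 I₀ · cos²(38°) = 0.5738 I₀.
I₃ = I₂ cos²(75° − 54°) = 0.5738 I₀ · cos²(21°) = 0.5001 I₀.
After rotation:
I₁ = I₀ cos²(-34° − 0°) = I₀ cos²(34°) = 0.6873 I₀.
I₂ = I₁ cos²(54° + 34°) = 0.6873 I₀ · cos²(88°) = 0.0008371 I₀.
I₃ = I₂ cos²(75° − 54°) = 0.0008371 I₀ · cos²(21°) = 0.0007296 I₀.
Ratio = 0.0007296 / 0.5001 = 0.001459.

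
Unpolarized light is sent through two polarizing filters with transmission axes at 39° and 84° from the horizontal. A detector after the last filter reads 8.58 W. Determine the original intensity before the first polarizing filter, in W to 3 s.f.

I₀ ≈ 34.3 W

Unpolarized light through the first polarizer → I₁ = ½ I₀, now polarized at 39°.
I₂ = I₁ cos²(84° − 39°) = 0.5 I₀ · cos²(45°) = 0.25 I₀.
So 8.58 W = 0.25 I₀, giving I₀ = 8.58/0.25 = 34.32 W.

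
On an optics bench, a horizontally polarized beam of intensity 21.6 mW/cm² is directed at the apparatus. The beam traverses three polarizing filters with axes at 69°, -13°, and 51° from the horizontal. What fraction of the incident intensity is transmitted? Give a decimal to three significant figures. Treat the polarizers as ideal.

I/I₀ ≈ 0.000478

I₁ = 21.6 mW/cm² · cos²(69°) = 2.774 mW/cm².
I₂ = I₁ · cos²(82°) = 2.774 · 0.01937 = 0.05373 mW/cm².
I₃ = I₂ · cos²(64°) = 0.05373 · 0.1922 = 0.01033 mW/cm².
Transmitted fraction = 0.000478.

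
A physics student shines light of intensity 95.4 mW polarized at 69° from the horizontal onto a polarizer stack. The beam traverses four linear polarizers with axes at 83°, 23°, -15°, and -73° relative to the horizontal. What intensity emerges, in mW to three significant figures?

I ≈ 3.92 mW

I₁ = 95.4 mW · cos²(14°) = 89.82 mW.
I₂ = I₁ · cos²(60°) = 89.82 · 0.25 = 22.45 mW.
I₃ = I₂ · cos²(38°) = 22.45 · 0.621 = 13.94 mW.
I₄ = I₃ · cos²(58°) = 13.94 · 0.2808 = 3.915 mW.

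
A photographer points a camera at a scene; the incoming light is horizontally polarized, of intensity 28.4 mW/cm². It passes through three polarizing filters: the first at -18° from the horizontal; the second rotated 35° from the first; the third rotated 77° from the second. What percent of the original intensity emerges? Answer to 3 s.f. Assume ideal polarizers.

≈ 3.07%

By Malus's law, I₁ = 28.4 mW/cm² · cos²(18°) = 25.69 mW/cm².
I₂ = I₁ · cos²(35°) = 25.69 · 0.671 = 17.24 mW/cm².
I₃ = I₂ · cos²(77°) = 17.24 · 0.0506 = 0.8722 mW/cm².
That is 3.071% of the incident intensity.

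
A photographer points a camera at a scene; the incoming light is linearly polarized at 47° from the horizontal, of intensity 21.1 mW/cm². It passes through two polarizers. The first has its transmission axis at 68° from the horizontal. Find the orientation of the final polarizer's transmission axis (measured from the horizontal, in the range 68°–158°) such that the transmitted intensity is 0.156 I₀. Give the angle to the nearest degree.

θ ≈ 133°

By Malus's law, I₁ = I₀ cos²(68° − 47°) = I₀ cos²(21°) = 0.8716 I₀.
Need I₂/I₀ = 0.156, so cos²(θ − 68°) = 0.156 / 0.8716 = 0.179.
θ − 68° = arccos(√0.179) = 65.0°, giving θ ≈ 68 + 65.0 = 133.0°.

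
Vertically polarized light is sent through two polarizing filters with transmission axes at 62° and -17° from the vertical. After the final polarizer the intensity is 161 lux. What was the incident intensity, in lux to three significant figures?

I₀ ≈ 2.01e4 lux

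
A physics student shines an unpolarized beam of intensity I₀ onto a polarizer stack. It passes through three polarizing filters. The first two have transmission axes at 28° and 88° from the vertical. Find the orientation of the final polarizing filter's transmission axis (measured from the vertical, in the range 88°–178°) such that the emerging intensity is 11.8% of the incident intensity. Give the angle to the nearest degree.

θ ≈ 102°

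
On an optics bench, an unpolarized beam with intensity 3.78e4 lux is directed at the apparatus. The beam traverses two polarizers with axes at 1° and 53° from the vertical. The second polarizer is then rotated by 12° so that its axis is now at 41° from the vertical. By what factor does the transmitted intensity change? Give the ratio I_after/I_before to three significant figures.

Before rotation:
Unpolarized light through the first polarizer → I₁ = ½ I₀, now polarized at 1°.
I₂ = I₁ cos²(53° − 1°) = 0.5 I₀ · cos²(52°) = 0.1895 I₀.
After rotation:
Unpolarized light through the first polarizer → I₁ = ½ I₀, now polarized at 1°.
I₂ = I₁ cos²(41° − 1°) = 0.5 I₀ · cos²(40°) = 0.2934 I₀.
Ratio = 0.2934 / 0.1895 = 1.548.

I_new/I_old ≈ 1.55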